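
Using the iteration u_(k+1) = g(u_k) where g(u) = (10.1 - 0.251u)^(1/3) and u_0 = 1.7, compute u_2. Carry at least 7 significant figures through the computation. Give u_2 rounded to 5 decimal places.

2.12275

u_1 = g(1.700000) = 2.130713
u_2 = g(2.130713) = 2.122745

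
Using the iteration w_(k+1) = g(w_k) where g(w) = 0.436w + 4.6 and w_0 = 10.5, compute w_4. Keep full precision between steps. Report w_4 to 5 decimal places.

8.24073

w_1 = g(10.500000) = 9.178000
w_2 = g(9.178000) = 8.601608
w_3 = g(8.601608) = 8.350301
w_4 = g(8.350301) = 8.240731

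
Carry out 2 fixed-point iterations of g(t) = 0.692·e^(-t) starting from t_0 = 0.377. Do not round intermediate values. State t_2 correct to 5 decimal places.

t_1 = g(0.377000) = 0.474654
t_2 = g(0.474654) = 0.430493

0.43049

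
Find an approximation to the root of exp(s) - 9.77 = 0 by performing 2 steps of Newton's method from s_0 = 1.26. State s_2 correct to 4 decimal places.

2.5027

f'(s) = exp(s)
s_0 = 1.260000: f = -6.244579, f' = 3.525421 → s_1 = 1.260000 - (-6.244579)/(3.525421) = 3.031300
s_1 = 3.031300: f = 10.954153, f' = 20.724153 → s_2 = 3.031300 - (10.954153)/(20.724153) = 2.502730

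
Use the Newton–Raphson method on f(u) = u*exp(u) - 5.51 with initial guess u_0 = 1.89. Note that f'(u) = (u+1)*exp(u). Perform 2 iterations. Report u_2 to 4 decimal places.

1.3958

u_0 = 1.890000: f = 7.000607, f' = 19.129975 → u_1 = 1.890000 - (7.000607)/(19.129975) = 1.524050
u_1 = 1.524050: f = 1.486583, f' = 11.587365 → u_2 = 1.524050 - (1.486583)/(11.587365) = 1.395757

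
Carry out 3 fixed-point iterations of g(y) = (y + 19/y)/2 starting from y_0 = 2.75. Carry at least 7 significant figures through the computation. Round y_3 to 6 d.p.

4.358959

y_1 = g(2.750000) = 4.829545
y_2 = g(4.829545) = 4.381832
y_3 = g(4.381832) = 4.358959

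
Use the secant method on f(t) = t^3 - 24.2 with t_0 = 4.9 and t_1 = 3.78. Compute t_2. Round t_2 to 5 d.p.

f(t_0) = 93.449000, f(t_1) = 29.810152
t_2 = 3.780000 - (29.810152)·(3.780000 - 4.900000)/(29.810152 - (93.449000)) = 3.255362; f(t_2) = 10.298308

3.25536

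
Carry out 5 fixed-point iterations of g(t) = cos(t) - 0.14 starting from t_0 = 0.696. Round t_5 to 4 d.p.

0.6502

t_1 = g(0.696000) = 0.627413
t_2 = g(0.627413) = 0.669549
t_3 = g(0.669549) = 0.644102
t_4 = g(0.644102) = 0.659640
t_5 = g(0.659640) = 0.650213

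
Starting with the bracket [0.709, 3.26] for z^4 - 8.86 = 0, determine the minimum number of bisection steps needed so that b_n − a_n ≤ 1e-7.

25

Initial width b − a = 3.26 − 0.709 = 2.551000.
After n steps the width is (b−a)/2^n; need (b−a)/2^n ≤ 1e-7.
So n ≥ log₂(2.551000/1e-7) = log₂(25510000.0000) ≈ 24.6046.
Hence n = 25.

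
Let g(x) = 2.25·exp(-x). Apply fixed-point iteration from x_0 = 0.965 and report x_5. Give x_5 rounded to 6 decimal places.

0.873309

x_1 = g(0.965000) = 0.857212
x_2 = g(0.857212) = 0.954773
x_3 = g(0.954773) = 0.866024
x_4 = g(0.866024) = 0.946396
x_5 = g(0.946396) = 0.873309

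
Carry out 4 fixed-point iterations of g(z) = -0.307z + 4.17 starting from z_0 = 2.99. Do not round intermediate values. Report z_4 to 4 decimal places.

z_1 = g(2.990000) = 3.252070
z_2 = g(3.252070) = 3.171615
z_3 = g(3.171615) = 3.196314
z_4 = g(3.196314) = 3.188731

3.1887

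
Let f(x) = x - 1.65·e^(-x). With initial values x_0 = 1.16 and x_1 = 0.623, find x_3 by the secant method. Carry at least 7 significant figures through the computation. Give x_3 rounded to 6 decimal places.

f(x_0) = 0.642748, f(x_1) = -0.261949
x_2 = 0.623000 - (-0.261949)·(0.623000 - 1.160000)/(-0.261949 - (0.642748)) = 0.778485; f(x_2) = 0.020968
x_3 = 0.778485 - (0.020968)·(0.778485 - 0.623000)/(0.020968 - (-0.261949)) = 0.766961; f(x_3) = 0.000665

0.766961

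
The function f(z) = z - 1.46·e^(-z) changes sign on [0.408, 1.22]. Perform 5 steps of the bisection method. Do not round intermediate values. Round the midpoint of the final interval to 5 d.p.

0.72519

f(0.408000) = -0.562869, f(1.220000) = 0.788964 (opposite signs)
step 1: m = 0.814000, f(m) = 0.167100 > 0 → root in [0.408000, 0.814000]
step 2: m = 0.611000, f(m) = -0.181499 < 0 → root in [0.611000, 0.814000]
step 3: m = 0.712500, f(m) = -0.003508 < 0 → root in [0.712500, 0.814000]
step 4: m = 0.763250, f(m) = 0.082672 > 0 → root in [0.712500, 0.763250]
step 5: m = 0.737875, f(m) = 0.039807 > 0 → root in [0.712500, 0.737875]
Midpoint of [0.712500, 0.737875] = 0.725187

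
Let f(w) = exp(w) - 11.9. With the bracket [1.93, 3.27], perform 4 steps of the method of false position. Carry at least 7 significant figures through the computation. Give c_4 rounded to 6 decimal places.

2.468001

f(1.930000) = -5.010490, f(3.270000) = 14.411339
step 1: c = 2.275696, f(c) = -2.165304 < 0 → new bracket [2.275696, 3.270000]
step 2: c = 2.405576, f(c) = -0.815185 < 0 → new bracket [2.405576, 3.270000]
step 3: c = 2.451855, f(c) = -0.290138 < 0 → new bracket [2.451855, 3.270000]
step 4: c = 2.468001, f(c) = -0.101160 < 0 → new bracket [2.468001, 3.270000]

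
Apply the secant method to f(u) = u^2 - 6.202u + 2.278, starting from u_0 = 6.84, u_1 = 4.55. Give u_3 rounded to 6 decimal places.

f(u_0) = 6.641920, f(u_1) = -5.238600
u_2 = 4.550000 - (-5.238600)·(4.550000 - 6.840000)/(-5.238600 - (6.641920)) = 5.559753; f(u_2) = -1.292733
u_3 = 5.559753 - (-1.292733)·(5.559753 - 4.550000)/(-1.292733 - (-5.238600)) = 5.890566; f(u_3) = 0.443476

5.890566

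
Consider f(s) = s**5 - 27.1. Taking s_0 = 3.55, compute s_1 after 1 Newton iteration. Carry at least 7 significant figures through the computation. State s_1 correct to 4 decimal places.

2.8741

f'(s) = 5s**4
s_0 = 3.550000: f = 536.721672, f' = 794.115031 → s_1 = 3.550000 - (536.721672)/(794.115031) = 2.874126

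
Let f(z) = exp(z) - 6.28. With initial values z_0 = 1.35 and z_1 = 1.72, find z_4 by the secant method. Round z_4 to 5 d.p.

Secant update: z_(k+1) = z_k − f(z_k)·(z_k − z_(k-1))/(f(z_k) − f(z_(k-1))).
f(z_0) = -2.422574, f(z_1) = -0.695472
z_2 = 1.720000 - (-0.695472)·(1.720000 - 1.350000)/(-0.695472 - (-2.422574)) = 1.868992; f(z_2) = 0.201759
z_3 = 1.868992 - (0.201759)·(1.868992 - 1.720000)/(0.201759 - (-0.695472)) = 1.835488; f(z_3) = -0.011806
z_4 = 1.835488 - (-0.011806)·(1.835488 - 1.868992)/(-0.011806 - (0.201759)) = 1.837340; f(z_4) = -0.000186

1.83734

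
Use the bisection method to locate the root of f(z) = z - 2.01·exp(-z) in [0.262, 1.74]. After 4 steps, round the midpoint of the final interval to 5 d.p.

f(0.262000) = -1.284717, f(1.740000) = 1.387204 (opposite signs)
step 1: m = 1.001000, f(m) = 0.262301 > 0 → root in [0.262000, 1.001000]
step 2: m = 0.631500, f(m) = -0.437405 < 0 → root in [0.631500, 1.001000]
step 3: m = 0.816250, f(m) = -0.072344 < 0 → root in [0.816250, 1.001000]
step 4: m = 0.908625, f(m) = 0.098438 > 0 → root in [0.816250, 0.908625]
Midpoint of [0.816250, 0.908625] = 0.862437

0.86244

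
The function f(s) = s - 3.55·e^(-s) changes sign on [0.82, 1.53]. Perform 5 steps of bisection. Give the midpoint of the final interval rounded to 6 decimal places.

f(0.820000) = -0.743532, f(1.530000) = 0.761298 (opposite signs)
step 1: m = 1.175000, f(m) = 0.078693 > 0 → root in [0.820000, 1.175000]
step 2: m = 0.997500, f(m) = -0.311741 < 0 → root in [0.997500, 1.175000]
step 3: m = 1.086250, f(m) = -0.111803 < 0 → root in [1.086250, 1.175000]
step 4: m = 1.130625, f(m) = -0.015427 < 0 → root in [1.130625, 1.175000]
step 5: m = 1.152813, f(m) = 0.031909 > 0 → root in [1.130625, 1.152813]
Midpoint of [1.130625, 1.152813] = 1.141719

1.141719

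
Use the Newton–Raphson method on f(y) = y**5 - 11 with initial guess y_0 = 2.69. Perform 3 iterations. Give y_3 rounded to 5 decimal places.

1.66788

f'(y) = 5y**4
y_0 = 2.690000: f = 129.851475, f' = 261.805716 → y_1 = 2.690000 - (129.851475)/(261.805716) = 2.194016
y_1 = 2.194016: f = 39.839216, f' = 115.858814 → y_2 = 2.194016 - (39.839216)/(115.858814) = 1.850156
y_2 = 1.850156: f = 10.679116, f' = 58.587270 → y_3 = 1.850156 - (10.679116)/(58.587270) = 1.667879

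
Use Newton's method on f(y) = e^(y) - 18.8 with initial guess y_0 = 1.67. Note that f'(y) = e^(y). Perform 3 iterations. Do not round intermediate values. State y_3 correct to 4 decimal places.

y_0 = 1.670000: f = -13.487832, f' = 5.312168 → y_1 = 1.670000 - (-13.487832)/(5.312168) = 4.209045
y_1 = 4.209045: f = 48.492234, f' = 67.292234 → y_2 = 4.209045 - (48.492234)/(67.292234) = 3.488423
y_2 = 3.488423: f = 13.934294, f' = 32.734294 → y_3 = 3.488423 - (13.934294)/(32.734294) = 3.062745

3.0627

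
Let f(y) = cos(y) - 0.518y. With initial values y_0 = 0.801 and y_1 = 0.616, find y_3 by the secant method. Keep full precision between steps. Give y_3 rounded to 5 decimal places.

Secant update: y_(k+1) = y_k − f(y_k)·(y_k − y_(k-1))/(f(y_k) − f(y_(k-1))).
f(y_0) = 0.281071, f(y_1) = 0.497108
y_2 = 0.616000 - (0.497108)·(0.616000 - 0.801000)/(0.497108 - (0.281071)) = 1.041691; f(y_2) = -0.034834
y_3 = 1.041691 - (-0.034834)·(1.041691 - 0.616000)/(-0.034834 - (0.497108)) = 1.013814; f(y_3) = 0.003471

1.01381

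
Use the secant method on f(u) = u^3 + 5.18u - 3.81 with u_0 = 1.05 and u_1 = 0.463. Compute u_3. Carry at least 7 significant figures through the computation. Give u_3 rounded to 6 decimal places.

0.677464

f(u_0) = 2.786625, f(u_1) = -1.312407
u_2 = 0.463000 - (-1.312407)·(0.463000 - 1.050000)/(-1.312407 - (2.786625)) = 0.650943; f(u_2) = -0.162295
u_3 = 0.650943 - (-0.162295)·(0.650943 - 0.463000)/(-0.162295 - (-1.312407)) = 0.677464; f(u_3) = 0.010189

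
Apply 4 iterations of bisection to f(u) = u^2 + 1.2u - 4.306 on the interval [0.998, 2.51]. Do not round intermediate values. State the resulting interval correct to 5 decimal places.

[1.47050, 1.56500]

f(0.998000) = -2.112396, f(2.510000) = 5.006100 (opposite signs)
step 1: m = 1.754000, f(m) = 0.875316 > 0 → root in [0.998000, 1.754000]
step 2: m = 1.376000, f(m) = -0.761424 < 0 → root in [1.376000, 1.754000]
step 3: m = 1.565000, f(m) = 0.021225 > 0 → root in [1.376000, 1.565000]
step 4: m = 1.470500, f(m) = -0.379030 < 0 → root in [1.470500, 1.565000]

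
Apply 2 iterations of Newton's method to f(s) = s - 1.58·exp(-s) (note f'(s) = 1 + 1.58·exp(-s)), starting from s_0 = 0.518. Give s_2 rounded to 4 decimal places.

0.7479

Newton update: s ← s − f(s)/f'(s).
s_0 = 0.518000: f = -0.423223, f' = 1.941223 → s_1 = 0.518000 - (-0.423223)/(1.941223) = 0.736019
s_1 = 0.736019: f = -0.020828, f' = 1.756847 → s_2 = 0.736019 - (-0.020828)/(1.756847) = 0.747874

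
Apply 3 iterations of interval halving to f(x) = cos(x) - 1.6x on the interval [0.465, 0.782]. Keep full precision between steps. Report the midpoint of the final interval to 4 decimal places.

0.5244

f(0.465000) = 0.149822, f(0.782000) = -0.541694 (opposite signs)
step 1: m = 0.623500, f(m) = -0.185760 < 0 → root in [0.465000, 0.623500]
step 2: m = 0.544250, f(m) = -0.015284 < 0 → root in [0.465000, 0.544250]
step 3: m = 0.504625, f(m) = 0.067956 > 0 → root in [0.504625, 0.544250]
Midpoint of [0.504625, 0.544250] = 0.524438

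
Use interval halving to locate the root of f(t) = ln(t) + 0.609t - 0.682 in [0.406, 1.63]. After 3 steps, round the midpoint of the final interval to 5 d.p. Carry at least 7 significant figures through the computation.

1.09450

f(0.406000) = -1.336148, f(1.630000) = 0.799250 (opposite signs)
step 1: m = 1.018000, f(m) = -0.044198 < 0 → root in [1.018000, 1.630000]
step 2: m = 1.324000, f(m) = 0.404973 > 0 → root in [1.018000, 1.324000]
step 3: m = 1.171000, f(m) = 0.188997 > 0 → root in [1.018000, 1.171000]
Midpoint of [1.018000, 1.171000] = 1.094500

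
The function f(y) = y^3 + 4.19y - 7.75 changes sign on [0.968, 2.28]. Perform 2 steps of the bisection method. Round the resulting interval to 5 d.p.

[1.29600, 1.62400]

f(0.968000) = -2.787041, f(2.280000) = 13.655552 (opposite signs)
step 1: m = 1.624000, f(m) = 3.337659 > 0 → root in [0.968000, 1.624000]
step 2: m = 1.296000, f(m) = -0.142978 < 0 → root in [1.296000, 1.624000]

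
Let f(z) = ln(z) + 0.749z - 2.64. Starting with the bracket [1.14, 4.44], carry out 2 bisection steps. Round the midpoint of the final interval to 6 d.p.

2.377500

f(1.140000) = -1.655112, f(4.440000) = 2.176214 (opposite signs)
step 1: m = 2.790000, f(m) = 0.475752 > 0 → root in [1.140000, 2.790000]
step 2: m = 1.965000, f(m) = -0.492723 < 0 → root in [1.965000, 2.790000]
Midpoint of [1.965000, 2.790000] = 2.377500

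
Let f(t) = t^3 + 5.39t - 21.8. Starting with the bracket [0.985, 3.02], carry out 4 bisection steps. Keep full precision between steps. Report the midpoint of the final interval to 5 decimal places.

2.19328

f(0.985000) = -15.535178, f(3.020000) = 22.021408 (opposite signs)
step 1: m = 2.002500, f(m) = -2.976487 < 0 → root in [2.002500, 3.020000]
step 2: m = 2.511250, f(m) = 7.572526 > 0 → root in [2.002500, 2.511250]
step 3: m = 2.256875, f(m) = 1.859915 > 0 → root in [2.002500, 2.256875]
step 4: m = 2.129688, f(m) = -0.661640 < 0 → root in [2.129688, 2.256875]
Midpoint of [2.129688, 2.256875] = 2.193281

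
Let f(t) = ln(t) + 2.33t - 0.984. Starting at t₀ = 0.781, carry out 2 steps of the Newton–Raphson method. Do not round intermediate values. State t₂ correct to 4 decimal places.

0.6244

Newton update: t ← t − f(t)/f'(t).
f'(t) = 1/t + 2.33
t_0 = 0.781000: f = 0.588550, f' = 3.610410 → t_1 = 0.781000 - (0.588550)/(3.610410) = 0.617985
t_1 = 0.617985: f = -0.025385, f' = 3.948161 → t_2 = 0.617985 - (-0.025385)/(3.948161) = 0.624415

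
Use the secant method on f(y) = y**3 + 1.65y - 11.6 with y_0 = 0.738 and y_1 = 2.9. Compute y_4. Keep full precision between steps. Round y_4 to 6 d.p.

2.066404

f(y_0) = -9.980353, f(y_1) = 17.574000
y_2 = 2.900000 - (17.574000)·(2.900000 - 0.738000)/(17.574000 - (-9.980353)) = 1.521089; f(y_2) = -5.570838
y_3 = 1.521089 - (-5.570838)·(1.521089 - 2.900000)/(-5.570838 - (17.574000)) = 1.852986; f(y_3) = -2.180242
y_4 = 1.852986 - (-2.180242)·(1.852986 - 1.521089)/(-2.180242 - (-5.570838)) = 2.066404; f(y_4) = 0.633163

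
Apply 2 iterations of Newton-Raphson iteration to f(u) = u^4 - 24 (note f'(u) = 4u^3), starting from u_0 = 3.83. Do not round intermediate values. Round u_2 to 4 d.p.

Newton update: u ← u − f(u)/f'(u).
u_0 = 3.830000: f = 191.176627, f' = 224.727548 → u_1 = 3.830000 - (191.176627)/(224.727548) = 2.979296
u_1 = 2.979296: f = 54.787008, f' = 105.779363 → u_2 = 2.979296 - (54.787008)/(105.779363) = 2.461359

2.4614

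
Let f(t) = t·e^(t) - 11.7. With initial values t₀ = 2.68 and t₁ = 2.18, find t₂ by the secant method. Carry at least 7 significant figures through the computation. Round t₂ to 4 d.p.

1.9885

f(t_0) = 27.388050, f(t_1) = 7.584948
t_2 = 2.180000 - (7.584948)·(2.180000 - 2.680000)/(7.584948 - (27.388050)) = 1.988491; f(t_2) = 2.824937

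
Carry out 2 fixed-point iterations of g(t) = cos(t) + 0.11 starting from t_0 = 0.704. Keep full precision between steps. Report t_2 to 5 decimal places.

t_1 = g(0.704000) = 0.872259
t_2 = g(0.872259) = 0.753098

0.75310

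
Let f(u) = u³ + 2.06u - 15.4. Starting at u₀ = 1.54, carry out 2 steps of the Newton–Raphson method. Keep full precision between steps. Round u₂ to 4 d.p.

f'(u) = 3u² + 2.06
u_0 = 1.540000: f = -8.575336, f' = 9.174800 → u_1 = 1.540000 - (-8.575336)/(9.174800) = 2.474662
u_1 = 2.474662: f = 4.852513, f' = 20.431855 → u_2 = 2.474662 - (4.852513)/(20.431855) = 2.237164

2.2372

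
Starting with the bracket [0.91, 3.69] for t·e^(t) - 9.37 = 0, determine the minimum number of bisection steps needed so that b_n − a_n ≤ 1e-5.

Initial width b − a = 3.69 − 0.91 = 2.780000.
After n steps the width is (b−a)/2^n; need (b−a)/2^n ≤ 1e-5.
So n ≥ log₂(2.780000/1e-5) = log₂(278000.0000) ≈ 18.0847.
Hence n = 19.

19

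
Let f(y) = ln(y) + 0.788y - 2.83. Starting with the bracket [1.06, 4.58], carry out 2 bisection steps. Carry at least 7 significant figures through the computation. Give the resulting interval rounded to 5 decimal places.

f(1.060000) = -1.936451, f(4.580000) = 2.300739 (opposite signs)
step 1: m = 2.820000, f(m) = 0.428897 > 0 → root in [1.060000, 2.820000]
step 2: m = 1.940000, f(m) = -0.638592 < 0 → root in [1.940000, 2.820000]

[1.94000, 2.82000]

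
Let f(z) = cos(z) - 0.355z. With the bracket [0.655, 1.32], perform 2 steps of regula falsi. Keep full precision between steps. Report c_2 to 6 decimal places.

1.149764

False-position update: c = (a·f(b) − b·f(a))/(f(b) − f(a)); replace the endpoint whose sign matches f(c).
f(0.655000) = 0.560523, f(1.320000) = -0.220425
step 1: c = 1.132302, f(c) = 0.022610 > 0 → new bracket [1.132302, 1.320000]
step 2: c = 1.149764, f(c) = 0.000537 > 0 → new bracket [1.149764, 1.320000]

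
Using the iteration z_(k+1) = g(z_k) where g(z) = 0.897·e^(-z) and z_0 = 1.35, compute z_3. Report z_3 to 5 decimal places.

z_1 = g(1.350000) = 0.232539
z_2 = g(0.232539) = 0.710890
z_3 = g(0.710890) = 0.440613

0.44061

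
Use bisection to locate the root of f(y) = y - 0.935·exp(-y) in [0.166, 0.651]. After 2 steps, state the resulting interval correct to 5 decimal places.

[0.52975, 0.65100]

f(0.166000) = -0.625988, f(0.651000) = 0.163375 (opposite signs)
step 1: m = 0.408500, f(m) = -0.212944 < 0 → root in [0.408500, 0.651000]
step 2: m = 0.529750, f(m) = -0.020733 < 0 → root in [0.529750, 0.651000]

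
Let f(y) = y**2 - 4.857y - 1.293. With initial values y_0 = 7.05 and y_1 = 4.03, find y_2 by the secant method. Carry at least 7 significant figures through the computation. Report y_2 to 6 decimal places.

4.773341

f(y_0) = 14.167650, f(y_1) = -4.625810
y_2 = 4.030000 - (-4.625810)·(4.030000 - 7.050000)/(-4.625810 - (14.167650)) = 4.773341; f(y_2) = -1.692334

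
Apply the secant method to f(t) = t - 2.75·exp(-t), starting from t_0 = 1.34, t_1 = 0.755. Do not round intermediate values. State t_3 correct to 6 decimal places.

1.007145

f(t_0) = 0.619924, f(t_1) = -0.537529
t_2 = 0.755000 - (-0.537529)·(0.755000 - 1.340000)/(-0.537529 - (0.619924)) = 1.026678; f(t_2) = 0.041642
t_3 = 1.026678 - (0.041642)·(1.026678 - 0.755000)/(0.041642 - (-0.537529)) = 1.007145; f(t_3) = 0.002678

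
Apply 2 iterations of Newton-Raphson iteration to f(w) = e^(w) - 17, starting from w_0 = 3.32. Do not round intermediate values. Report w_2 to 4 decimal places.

2.8382

f'(w) = e^(w)
w_0 = 3.320000: f = 10.660351, f' = 27.660351 → w_1 = 3.320000 - (10.660351)/(27.660351) = 2.934598
w_1 = 2.934598: f = 1.813941, f' = 18.813941 → w_2 = 2.934598 - (1.813941)/(18.813941) = 2.838183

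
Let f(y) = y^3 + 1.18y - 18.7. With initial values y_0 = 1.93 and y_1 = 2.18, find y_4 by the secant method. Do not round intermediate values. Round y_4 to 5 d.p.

2.50587

f(y_0) = -9.233543, f(y_1) = -5.767368
y_2 = 2.180000 - (-5.767368)·(2.180000 - 1.930000)/(-5.767368 - (-9.233543)) = 2.595975; f(y_2) = 1.857749
y_3 = 2.595975 - (1.857749)·(2.595975 - 2.180000)/(1.857749 - (-5.767368)) = 2.494629; f(y_3) = -0.231834
y_4 = 2.494629 - (-0.231834)·(2.494629 - 2.595975)/(-0.231834 - (1.857749)) = 2.505873; f(y_4) = -0.007696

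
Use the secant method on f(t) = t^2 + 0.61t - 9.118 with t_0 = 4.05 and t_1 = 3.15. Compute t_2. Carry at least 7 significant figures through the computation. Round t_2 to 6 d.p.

2.800960

Secant update: t_(k+1) = t_k − f(t_k)·(t_k − t_(k-1))/(f(t_k) − f(t_(k-1))).
f(t_0) = 9.755000, f(t_1) = 2.726000
t_2 = 3.150000 - (2.726000)·(3.150000 - 4.050000)/(2.726000 - (9.755000)) = 2.800960; f(t_2) = 0.435964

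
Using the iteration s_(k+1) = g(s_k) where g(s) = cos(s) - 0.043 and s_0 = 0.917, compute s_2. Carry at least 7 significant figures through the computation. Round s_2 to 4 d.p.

0.8015

s_1 = g(0.917000) = 0.565204
s_2 = g(0.565204) = 0.801479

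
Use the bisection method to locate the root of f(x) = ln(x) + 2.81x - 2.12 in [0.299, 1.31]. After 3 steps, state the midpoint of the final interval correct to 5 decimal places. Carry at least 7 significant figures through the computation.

f(0.299000) = -2.487122, f(1.310000) = 1.831127 (opposite signs)
step 1: m = 0.804500, f(m) = -0.076889 < 0 → root in [0.804500, 1.310000]
step 2: m = 1.057250, f(m) = 0.906544 > 0 → root in [0.804500, 1.057250]
step 3: m = 0.930875, f(m) = 0.424128 > 0 → root in [0.804500, 0.930875]
Midpoint of [0.804500, 0.930875] = 0.867687

0.86769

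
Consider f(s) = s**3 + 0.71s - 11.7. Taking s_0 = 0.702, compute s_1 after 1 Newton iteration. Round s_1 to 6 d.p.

5.662506

f'(s) = 3s**2 + 0.71
s_0 = 0.702000: f = -10.855632, f' = 2.188412 → s_1 = 0.702000 - (-10.855632)/(2.188412) = 5.662506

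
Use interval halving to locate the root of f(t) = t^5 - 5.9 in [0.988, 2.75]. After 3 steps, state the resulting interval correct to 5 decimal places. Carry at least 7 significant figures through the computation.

f(0.988000) = -4.958577, f(2.750000) = 151.376367 (opposite signs)
step 1: m = 1.869000, f(m) = 16.905863 > 0 → root in [0.988000, 1.869000]
step 2: m = 1.428500, f(m) = 0.048414 > 0 → root in [0.988000, 1.428500]
step 3: m = 1.208250, f(m) = -3.324960 < 0 → root in [1.208250, 1.428500]

[1.20825, 1.42850]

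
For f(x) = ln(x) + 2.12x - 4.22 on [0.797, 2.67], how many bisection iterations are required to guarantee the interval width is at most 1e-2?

Initial width b − a = 2.67 − 0.797 = 1.873000.
After n steps the width is (b−a)/2^n; need (b−a)/2^n ≤ 1e-2.
So n ≥ log₂(1.873000/1e-2) = log₂(187.3000) ≈ 7.5492.
Hence n = 8.

8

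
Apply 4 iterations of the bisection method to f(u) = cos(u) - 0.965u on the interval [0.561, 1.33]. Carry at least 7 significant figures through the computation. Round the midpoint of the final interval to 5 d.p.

f(0.561000) = 0.305359, f(1.330000) = -1.044974 (opposite signs)
step 1: m = 0.945500, f(m) = -0.327070 < 0 → root in [0.561000, 0.945500]
step 2: m = 0.753250, f(m) = 0.002583 > 0 → root in [0.753250, 0.945500]
step 3: m = 0.849375, f(m) = -0.159194 < 0 → root in [0.753250, 0.849375]
step 4: m = 0.801312, f(m) = -0.077502 < 0 → root in [0.753250, 0.801312]
Midpoint of [0.753250, 0.801312] = 0.777281

0.77728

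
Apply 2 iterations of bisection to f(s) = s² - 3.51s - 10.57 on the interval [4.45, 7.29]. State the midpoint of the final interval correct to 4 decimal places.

5.5150

f(4.450000) = -6.387000, f(7.290000) = 16.986200 (opposite signs)
step 1: m = 5.870000, f(m) = 3.283200 > 0 → root in [4.450000, 5.870000]
step 2: m = 5.160000, f(m) = -2.056000 < 0 → root in [5.160000, 5.870000]
Midpoint of [5.160000, 5.870000] = 5.515000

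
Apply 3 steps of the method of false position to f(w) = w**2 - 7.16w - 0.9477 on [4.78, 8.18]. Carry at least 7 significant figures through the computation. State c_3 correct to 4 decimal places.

f(4.780000) = -12.324100, f(8.180000) = 7.395900
step 1: c = 6.904845, f(c) = -2.709507 < 0 → new bracket [6.904845, 8.180000]
step 2: c = 7.246745, f(c) = -0.319080 < 0 → new bracket [7.246745, 8.180000]
step 3: c = 7.285343, f(c) = -0.034532 < 0 → new bracket [7.285343, 8.180000]

7.2853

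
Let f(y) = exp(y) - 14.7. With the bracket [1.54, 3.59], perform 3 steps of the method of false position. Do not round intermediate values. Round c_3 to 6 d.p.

2.608610

f(1.540000) = -10.035410, f(3.590000) = 21.534076
step 1: c = 2.191661, f(c) = -5.749937 < 0 → new bracket [2.191661, 3.590000]
step 2: c = 2.486352, f(c) = -2.682644 < 0 → new bracket [2.486352, 3.590000]
step 3: c = 2.608610, f(c) = -1.119835 < 0 → new bracket [2.608610, 3.590000]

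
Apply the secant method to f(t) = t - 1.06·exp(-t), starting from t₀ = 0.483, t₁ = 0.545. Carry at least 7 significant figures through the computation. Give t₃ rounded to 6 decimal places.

0.588473

f(t_0) = -0.170946, f(t_1) = -0.069632
t_2 = 0.545000 - (-0.069632)·(0.545000 - 0.483000)/(-0.069632 - (-0.170946)) = 0.587612; f(t_2) = -0.001379
t_3 = 0.587612 - (-0.001379)·(0.587612 - 0.545000)/(-0.001379 - (-0.069632)) = 0.588473; f(t_3) = -0.000011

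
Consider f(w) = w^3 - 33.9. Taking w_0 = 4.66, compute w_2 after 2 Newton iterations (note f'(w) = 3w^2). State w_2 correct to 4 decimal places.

3.2770

Newton update: w ← w − f(w)/f'(w).
w_0 = 4.660000: f = 67.294696, f' = 65.146800 → w_1 = 4.660000 - (67.294696)/(65.146800) = 3.627030
w_1 = 3.627030: f = 13.814833, f' = 39.466038 → w_2 = 3.627030 - (13.814833)/(39.466038) = 3.276986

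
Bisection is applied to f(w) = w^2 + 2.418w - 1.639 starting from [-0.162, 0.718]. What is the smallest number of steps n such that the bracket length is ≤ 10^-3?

Initial width b − a = 0.718 − -0.162 = 0.880000.
After n steps the width is (b−a)/2^n; need (b−a)/2^n ≤ 10^-3.
So n ≥ log₂(0.880000/10^-3) = log₂(880.0000) ≈ 9.7814.
Hence n = 10.

10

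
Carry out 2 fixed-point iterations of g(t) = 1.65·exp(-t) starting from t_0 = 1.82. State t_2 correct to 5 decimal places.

1.26293

t_1 = g(1.820000) = 0.267342
t_2 = g(0.267342) = 1.262928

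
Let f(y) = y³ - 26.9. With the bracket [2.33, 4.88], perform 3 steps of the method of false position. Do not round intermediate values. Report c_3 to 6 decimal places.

f(2.330000) = -14.250663, f(4.880000) = 89.314272
step 1: c = 2.680883, f(c) = -7.632132 < 0 → new bracket [2.680883, 4.880000]
step 2: c = 2.854009, f(c) = -3.653043 < 0 → new bracket [2.854009, 4.880000]
step 3: c = 2.933618, f(c) = -1.652943 < 0 → new bracket [2.933618, 4.880000]

2.933618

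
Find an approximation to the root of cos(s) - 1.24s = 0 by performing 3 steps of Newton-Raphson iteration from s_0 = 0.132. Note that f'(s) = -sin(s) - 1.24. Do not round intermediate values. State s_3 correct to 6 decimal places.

0.644620

Newton update: s ← s − f(s)/f'(s).
s_0 = 0.132000: f = 0.827621, f' = -1.371617 → s_1 = 0.132000 - (0.827621)/(-1.371617) = 0.735390
s_1 = 0.735390: f = -0.170315, f' = -1.910877 → s_2 = 0.735390 - (-0.170315)/(-1.910877) = 0.646261
s_2 = 0.646261: f = -0.003023, f' = -1.842206 → s_3 = 0.646261 - (-0.003023)/(-1.842206) = 0.644620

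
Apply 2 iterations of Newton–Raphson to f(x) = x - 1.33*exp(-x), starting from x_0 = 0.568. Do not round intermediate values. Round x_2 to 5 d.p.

f'(x) = 1 + 1.33*exp(-x)
x_0 = 0.568000: f = -0.185655, f' = 1.753655 → x_1 = 0.568000 - (-0.185655)/(1.753655) = 0.673867
x_1 = 0.673867: f = -0.004078, f' = 1.677946 → x_2 = 0.673867 - (-0.004078)/(1.677946) = 0.676298

0.67630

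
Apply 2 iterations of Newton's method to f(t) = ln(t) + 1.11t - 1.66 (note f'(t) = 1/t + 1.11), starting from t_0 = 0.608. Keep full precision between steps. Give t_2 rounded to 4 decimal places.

Newton update: t ← t − f(t)/f'(t).
t_0 = 0.608000: f = -1.482700, f' = 2.754737 → t_1 = 0.608000 - (-1.482700)/(2.754737) = 1.146237
t_1 = 1.146237: f = -0.251193, f' = 1.982420 → t_2 = 1.146237 - (-0.251193)/(1.982420) = 1.272947

1.2729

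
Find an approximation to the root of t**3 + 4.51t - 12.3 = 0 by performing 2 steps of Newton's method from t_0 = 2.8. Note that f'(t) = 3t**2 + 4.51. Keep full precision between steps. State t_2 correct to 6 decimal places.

Newton update: t ← t − f(t)/f'(t).
t_0 = 2.800000: f = 22.280000, f' = 28.030000 → t_1 = 2.800000 - (22.280000)/(28.030000) = 2.005137
t_1 = 2.005137: f = 4.804976, f' = 16.571727 → t_2 = 2.005137 - (4.804976)/(16.571727) = 1.715187

1.715187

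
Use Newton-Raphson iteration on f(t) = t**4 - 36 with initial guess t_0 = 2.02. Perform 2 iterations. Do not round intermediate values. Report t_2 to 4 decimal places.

Newton update: t ← t − f(t)/f'(t).
f'(t) = 4t**3
t_0 = 2.020000: f = -19.350336, f' = 32.969632 → t_1 = 2.020000 - (-19.350336)/(32.969632) = 2.606914
t_1 = 2.606914: f = 10.185618, f' = 70.866350 → t_2 = 2.606914 - (10.185618)/(70.866350) = 2.463184

2.4632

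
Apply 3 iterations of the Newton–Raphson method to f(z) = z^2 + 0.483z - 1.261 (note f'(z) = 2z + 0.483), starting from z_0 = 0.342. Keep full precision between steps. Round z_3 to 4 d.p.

Newton update: z ← z − f(z)/f'(z).
z_0 = 0.342000: f = -0.978850, f' = 1.167000 → z_1 = 0.342000 - (-0.978850)/(1.167000) = 1.180775
z_1 = 1.180775: f = 0.703543, f' = 2.844549 → z_2 = 1.180775 - (0.703543)/(2.844549) = 0.933444
z_2 = 0.933444: f = 0.061172, f' = 2.349889 → z_3 = 0.933444 - (0.061172)/(2.349889) = 0.907412

0.9074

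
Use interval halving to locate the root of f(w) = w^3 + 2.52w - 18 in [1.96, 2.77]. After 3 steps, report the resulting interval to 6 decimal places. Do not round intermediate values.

f(1.960000) = -5.531264, f(2.770000) = 10.234333 (opposite signs)
step 1: m = 2.365000, f(m) = 1.187777 > 0 → root in [1.960000, 2.365000]
step 2: m = 2.162500, f(m) = -2.437771 < 0 → root in [2.162500, 2.365000]
step 3: m = 2.263750, f(m) = -0.694618 < 0 → root in [2.263750, 2.365000]

[2.263750, 2.365000]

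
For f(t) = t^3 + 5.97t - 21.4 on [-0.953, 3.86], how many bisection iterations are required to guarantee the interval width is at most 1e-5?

19

Initial width b − a = 3.86 − -0.953 = 4.813000.
After n steps the width is (b−a)/2^n; need (b−a)/2^n ≤ 1e-5.
So n ≥ log₂(4.813000/1e-5) = log₂(481300.0000) ≈ 18.8766.
Hence n = 19.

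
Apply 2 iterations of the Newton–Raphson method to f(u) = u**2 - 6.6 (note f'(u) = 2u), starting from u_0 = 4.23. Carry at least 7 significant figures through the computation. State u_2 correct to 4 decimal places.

2.5874

Newton update: u ← u − f(u)/f'(u).
u_0 = 4.230000: f = 11.292900, f' = 8.460000 → u_1 = 4.230000 - (11.292900)/(8.460000) = 2.895142
u_1 = 2.895142: f = 1.781846, f' = 5.790284 → u_2 = 2.895142 - (1.781846)/(5.790284) = 2.587411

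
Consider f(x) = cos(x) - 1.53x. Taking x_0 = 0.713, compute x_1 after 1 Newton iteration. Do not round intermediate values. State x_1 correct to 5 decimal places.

0.55985

f'(x) = -sin(x) - 1.53
x_0 = 0.713000: f = -0.334487, f' = -2.184106 → x_1 = 0.713000 - (-0.334487)/(-2.184106) = 0.559854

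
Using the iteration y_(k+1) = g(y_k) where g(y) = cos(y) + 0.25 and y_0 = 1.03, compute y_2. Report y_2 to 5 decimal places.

y_1 = g(1.030000) = 0.764819
y_2 = g(0.764819) = 0.971508

0.97151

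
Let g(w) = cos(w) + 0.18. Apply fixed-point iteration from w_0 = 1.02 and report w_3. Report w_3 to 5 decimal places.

0.76763

w_1 = g(1.020000) = 0.703366
w_2 = g(0.703366) = 0.942669
w_3 = g(0.942669) = 0.767630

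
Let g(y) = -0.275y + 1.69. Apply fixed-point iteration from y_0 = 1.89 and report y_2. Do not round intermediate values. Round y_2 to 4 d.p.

1.3682

y_1 = g(1.890000) = 1.170250
y_2 = g(1.170250) = 1.368181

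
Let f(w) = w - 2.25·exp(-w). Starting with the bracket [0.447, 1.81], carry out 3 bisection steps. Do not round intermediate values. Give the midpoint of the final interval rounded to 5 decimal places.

0.87294

f(0.447000) = -0.991974, f(1.810000) = 1.441778 (opposite signs)
step 1: m = 1.128500, f(m) = 0.400584 > 0 → root in [0.447000, 1.128500]
step 2: m = 0.787750, f(m) = -0.235701 < 0 → root in [0.787750, 1.128500]
step 3: m = 0.958125, f(m) = 0.094999 > 0 → root in [0.787750, 0.958125]
Midpoint of [0.787750, 0.958125] = 0.872938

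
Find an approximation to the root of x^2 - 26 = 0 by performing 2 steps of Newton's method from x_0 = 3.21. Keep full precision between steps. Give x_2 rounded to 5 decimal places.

f'(x) = 2x
x_0 = 3.210000: f = -15.695900, f' = 6.420000 → x_1 = 3.210000 - (-15.695900)/(6.420000) = 5.654844
x_1 = 5.654844: f = 5.977263, f' = 11.309688 → x_2 = 5.654844 - (5.977263)/(11.309688) = 5.126336

5.12634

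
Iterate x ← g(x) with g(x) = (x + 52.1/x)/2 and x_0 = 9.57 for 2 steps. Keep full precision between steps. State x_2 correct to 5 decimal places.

x_1 = g(9.570000) = 7.507048
x_2 = g(7.507048) = 7.223596

7.22360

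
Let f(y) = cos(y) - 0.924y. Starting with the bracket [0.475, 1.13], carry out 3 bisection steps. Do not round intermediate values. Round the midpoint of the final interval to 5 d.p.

f(0.475000) = 0.450393, f(1.130000) = -0.617460 (opposite signs)
step 1: m = 0.802500, f(m) = -0.046599 < 0 → root in [0.475000, 0.802500]
step 2: m = 0.638750, f(m) = 0.212637 > 0 → root in [0.638750, 0.802500]
step 3: m = 0.720625, f(m) = 0.085536 > 0 → root in [0.720625, 0.802500]
Midpoint of [0.720625, 0.802500] = 0.761562

0.76156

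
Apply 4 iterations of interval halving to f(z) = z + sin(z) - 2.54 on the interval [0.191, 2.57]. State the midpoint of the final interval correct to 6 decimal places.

f(0.191000) = -2.159159, f(2.570000) = 0.570972 (opposite signs)
step 1: m = 1.380500, f(m) = -0.177552 < 0 → root in [1.380500, 2.570000]
step 2: m = 1.975250, f(m) = 0.354568 > 0 → root in [1.380500, 1.975250]
step 3: m = 1.677875, f(m) = 0.132148 > 0 → root in [1.380500, 1.677875]
step 4: m = 1.529187, f(m) = -0.011678 < 0 → root in [1.529187, 1.677875]
Midpoint of [1.529187, 1.677875] = 1.603531

1.603531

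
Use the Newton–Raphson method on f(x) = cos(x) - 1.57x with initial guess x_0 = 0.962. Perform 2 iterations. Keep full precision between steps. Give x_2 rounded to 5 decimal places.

0.54487

f'(x) = -sin(x) - 1.57
x_0 = 0.962000: f = -0.938460, f' = -2.390337 → x_1 = 0.962000 - (-0.938460)/(-2.390337) = 0.569394
x_1 = 0.569394: f = -0.051722, f' = -2.109122 → x_2 = 0.569394 - (-0.051722)/(-2.109122) = 0.544872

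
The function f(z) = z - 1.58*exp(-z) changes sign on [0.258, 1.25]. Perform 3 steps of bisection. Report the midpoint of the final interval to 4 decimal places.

0.6920

f(0.258000) = -0.962700, f(1.250000) = 0.797322 (opposite signs)
step 1: m = 0.754000, f(m) = 0.010640 > 0 → root in [0.258000, 0.754000]
step 2: m = 0.506000, f(m) = -0.446586 < 0 → root in [0.506000, 0.754000]
step 3: m = 0.630000, f(m) = -0.211495 < 0 → root in [0.630000, 0.754000]
Midpoint of [0.630000, 0.754000] = 0.692000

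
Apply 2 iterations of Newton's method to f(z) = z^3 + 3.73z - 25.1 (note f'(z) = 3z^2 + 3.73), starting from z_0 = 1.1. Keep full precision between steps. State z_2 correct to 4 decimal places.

Newton update: z ← z − f(z)/f'(z).
z_0 = 1.100000: f = -19.666000, f' = 7.360000 → z_1 = 1.100000 - (-19.666000)/(7.360000) = 3.772011
z_1 = 3.772011: f = 42.638020, f' = 46.414198 → z_2 = 3.772011 - (42.638020)/(46.414198) = 2.853369

2.8534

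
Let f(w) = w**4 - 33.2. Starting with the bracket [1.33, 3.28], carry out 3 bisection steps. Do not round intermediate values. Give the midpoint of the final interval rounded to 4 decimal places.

2.4269

f(1.330000) = -30.070993, f(3.280000) = 82.543171 (opposite signs)
step 1: m = 2.305000, f(m) = -4.971765 < 0 → root in [2.305000, 3.280000]
step 2: m = 2.792500, f(m) = 27.609681 > 0 → root in [2.305000, 2.792500]
step 3: m = 2.548750, f(m) = 8.999660 > 0 → root in [2.305000, 2.548750]
Midpoint of [2.305000, 2.548750] = 2.426875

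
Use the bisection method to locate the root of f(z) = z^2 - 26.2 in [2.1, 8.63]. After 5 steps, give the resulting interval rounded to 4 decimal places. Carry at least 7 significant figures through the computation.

[4.9569, 5.1609]

f(2.100000) = -21.790000, f(8.630000) = 48.276900 (opposite signs)
step 1: m = 5.365000, f(m) = 2.583225 > 0 → root in [2.100000, 5.365000]
step 2: m = 3.732500, f(m) = -12.268444 < 0 → root in [3.732500, 5.365000]
step 3: m = 4.548750, f(m) = -5.508873 < 0 → root in [4.548750, 5.365000]
step 4: m = 4.956875, f(m) = -1.629390 < 0 → root in [4.956875, 5.365000]
step 5: m = 5.160938, f(m) = 0.435276 > 0 → root in [4.956875, 5.160938]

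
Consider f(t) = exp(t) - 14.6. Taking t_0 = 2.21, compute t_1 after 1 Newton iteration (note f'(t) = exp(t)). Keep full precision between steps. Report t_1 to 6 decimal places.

2.811629

t_0 = 2.210000: f = -5.484284, f' = 9.115716 → t_1 = 2.210000 - (-5.484284)/(9.115716) = 2.811629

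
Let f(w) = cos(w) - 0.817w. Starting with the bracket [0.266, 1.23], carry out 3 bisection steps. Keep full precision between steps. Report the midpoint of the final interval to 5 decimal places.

f(0.266000) = 0.747508, f(1.230000) = -0.670672 (opposite signs)
step 1: m = 0.748000, f(m) = 0.121935 > 0 → root in [0.748000, 1.230000]
step 2: m = 0.989000, f(m) = -0.258487 < 0 → root in [0.748000, 0.989000]
step 3: m = 0.868500, f(m) = -0.063592 < 0 → root in [0.748000, 0.868500]
Midpoint of [0.748000, 0.868500] = 0.808250

0.80825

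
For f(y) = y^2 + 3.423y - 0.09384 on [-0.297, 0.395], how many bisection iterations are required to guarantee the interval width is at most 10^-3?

10

Initial width b − a = 0.395 − -0.297 = 0.692000.
After n steps the width is (b−a)/2^n; need (b−a)/2^n ≤ 10^-3.
So n ≥ log₂(0.692000/10^-3) = log₂(692.0000) ≈ 9.4346.
Hence n = 10.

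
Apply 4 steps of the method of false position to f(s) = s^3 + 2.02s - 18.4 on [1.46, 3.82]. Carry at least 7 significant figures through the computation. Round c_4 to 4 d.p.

2.3578

False-position update: c = (a·f(b) − b·f(a))/(f(b) − f(a)); replace the endpoint whose sign matches f(c).
f(1.460000) = -12.338664, f(3.820000) = 45.059368
step 1: c = 1.967321, f(c) = -6.811782 < 0 → new bracket [1.967321, 3.820000]
step 2: c = 2.210617, f(c) = -3.131644 < 0 → new bracket [2.210617, 3.820000]
step 3: c = 2.315201, f(c) = -1.313448 < 0 → new bracket [2.315201, 3.820000]
step 4: c = 2.357823, f(c) = -0.529286 < 0 → new bracket [2.357823, 3.820000]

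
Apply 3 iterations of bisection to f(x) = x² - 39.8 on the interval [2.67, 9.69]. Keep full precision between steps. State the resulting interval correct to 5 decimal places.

[6.18000, 7.05750]

f(2.670000) = -32.671100, f(9.690000) = 54.096100 (opposite signs)
step 1: m = 6.180000, f(m) = -1.607600 < 0 → root in [6.180000, 9.690000]
step 2: m = 7.935000, f(m) = 23.164225 > 0 → root in [6.180000, 7.935000]
step 3: m = 7.057500, f(m) = 10.008306 > 0 → root in [6.180000, 7.057500]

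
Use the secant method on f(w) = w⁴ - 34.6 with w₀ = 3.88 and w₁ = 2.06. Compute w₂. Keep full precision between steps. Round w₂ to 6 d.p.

f(w_0) = 192.034959, f(w_1) = -16.591859
w_2 = 2.060000 - (-16.591859)·(2.060000 - 3.880000)/(-16.591859 - (192.034959)) = 2.204743; f(w_2) = -10.971750

2.204743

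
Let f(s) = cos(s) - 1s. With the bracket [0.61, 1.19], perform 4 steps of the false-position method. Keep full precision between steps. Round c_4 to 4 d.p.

f(0.610000) = 0.209648, f(1.190000) = -0.818340
step 1: c = 0.728285, f(c) = 0.018032 > 0 → new bracket [0.728285, 1.190000]
step 2: c = 0.738239, f(c) = 0.001415 > 0 → new bracket [0.738239, 1.190000]
step 3: c = 0.739019, f(c) = 0.000110 > 0 → new bracket [0.739019, 1.190000]
step 4: c = 0.739080, f(c) = 0.000009 > 0 → new bracket [0.739080, 1.190000]

0.7391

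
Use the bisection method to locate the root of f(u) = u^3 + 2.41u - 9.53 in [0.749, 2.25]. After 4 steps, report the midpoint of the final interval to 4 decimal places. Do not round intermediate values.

1.7340

f(0.749000) = -7.304720, f(2.250000) = 7.283125 (opposite signs)
step 1: m = 1.499500, f(m) = -2.544579 < 0 → root in [1.499500, 2.250000]
step 2: m = 1.874750, f(m) = 1.577308 > 0 → root in [1.499500, 1.874750]
step 3: m = 1.687125, f(m) = -0.661812 < 0 → root in [1.687125, 1.874750]
step 4: m = 1.780938, f(m) = 0.410727 > 0 → root in [1.687125, 1.780938]
Midpoint of [1.687125, 1.780938] = 1.734031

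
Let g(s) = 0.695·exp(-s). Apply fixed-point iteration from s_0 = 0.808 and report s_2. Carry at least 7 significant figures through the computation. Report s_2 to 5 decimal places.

0.50985

s_1 = g(0.808000) = 0.309795
s_2 = g(0.309795) = 0.509850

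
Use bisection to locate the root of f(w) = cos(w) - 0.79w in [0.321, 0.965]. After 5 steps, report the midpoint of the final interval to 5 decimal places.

f(0.321000) = 0.695330, f(0.965000) = -0.192933 (opposite signs)
step 1: m = 0.643000, f(m) = 0.292331 > 0 → root in [0.643000, 0.965000]
step 2: m = 0.804000, f(m) = 0.058672 > 0 → root in [0.804000, 0.965000]
step 3: m = 0.884500, f(m) = -0.065079 < 0 → root in [0.804000, 0.884500]
step 4: m = 0.844250, f(m) = -0.002665 < 0 → root in [0.804000, 0.844250]
step 5: m = 0.824125, f(m) = 0.028141 > 0 → root in [0.824125, 0.844250]
Midpoint of [0.824125, 0.844250] = 0.834188

0.83419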